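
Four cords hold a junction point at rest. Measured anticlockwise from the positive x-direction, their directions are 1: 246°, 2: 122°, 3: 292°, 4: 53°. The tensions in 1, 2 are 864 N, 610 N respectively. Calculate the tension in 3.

T_3 ≈ 438 N

Resolve: ΣF_x = 864 cos 246° + 610 cos 122° + T_3 cos 292° + T_4 cos 53° = 0.
        ΣF_y = 864 sin 246° + 610 sin 122° + T_3 sin 292° + T_4 sin 53° = 0.
The known terms sum to (-674.7, -272) N, so 0.3746 T_3 + 0.6018 T_4 = 674.7 and -0.9272 T_3 + 0.7986 T_4 = 272.
Solving simultaneously: T_3 = 437.6 N, T_4 = 848.6 N.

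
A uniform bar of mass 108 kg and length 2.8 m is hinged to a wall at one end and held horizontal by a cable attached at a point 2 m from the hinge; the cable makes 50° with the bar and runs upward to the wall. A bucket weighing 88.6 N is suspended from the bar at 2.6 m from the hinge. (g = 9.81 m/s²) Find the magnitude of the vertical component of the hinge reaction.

Take torques about the hinge: T sin 50° · 2 = 108×9.81×1.4 + 88.6×2.6 = 1713.6 N·m.
So T = 1713.6 / (0.7660 × 2) = 1118.5 N.
ΣF_y = 0: H_y = (108×9.81 + 88.6) − T sin 50° = 1148.1 − 856.82 = 291.26 N.

|H_y| ≈ 291 N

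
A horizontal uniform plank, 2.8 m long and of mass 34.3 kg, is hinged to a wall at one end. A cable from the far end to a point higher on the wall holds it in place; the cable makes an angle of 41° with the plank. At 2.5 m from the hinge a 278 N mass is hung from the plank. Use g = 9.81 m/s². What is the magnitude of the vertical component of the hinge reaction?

Take torques about the hinge: T sin 41° · 2.8 = 34.3×9.81×1.4 + 278×2.5 = 1166.1 N·m.
So T = 1166.1 / (0.6561 × 2.8) = 634.78 N.
ΣF_y = 0: H_y = (34.3×9.81 + 278) − T sin 41° = 614.48 − 416.46 = 198.03 N.

|H_y| ≈ 198 N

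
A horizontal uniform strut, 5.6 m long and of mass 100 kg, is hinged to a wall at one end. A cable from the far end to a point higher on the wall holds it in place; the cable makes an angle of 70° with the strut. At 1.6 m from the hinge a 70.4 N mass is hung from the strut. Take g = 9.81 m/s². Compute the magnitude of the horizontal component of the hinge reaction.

H_x ≈ 186 N

Take torques about the hinge: T sin 70° · 5.6 = 100×9.81×2.8 + 70.4×1.6 = 2859.4 N·m.
So T = 2859.4 / (0.9397 × 5.6) = 543.38 N.
ΣF_x = 0: H_x = T cos 70° = 185.85 N.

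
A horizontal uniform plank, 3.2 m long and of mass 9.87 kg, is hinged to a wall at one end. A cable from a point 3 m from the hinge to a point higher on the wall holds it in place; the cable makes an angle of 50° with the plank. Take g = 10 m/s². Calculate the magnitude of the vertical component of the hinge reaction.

|H_y| ≈ 46.1 N

Take torques about the hinge: T sin 50° · 3 = 9.87×10×1.6 = 157.92 N·m.
So T = 157.92 / (0.7660 × 3) = 68.717 N.
ΣF_y = 0: H_y = (9.87×10) − T sin 50° = 98.7 − 52.64 = 46.06 N.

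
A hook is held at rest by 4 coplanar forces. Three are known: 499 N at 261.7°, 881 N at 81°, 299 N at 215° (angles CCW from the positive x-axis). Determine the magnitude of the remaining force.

F ≈ 272 N

Sum the known components: ΣF_x = -179.1 N, ΣF_y = 204.9 N.
For equilibrium the remaining force must supply (−ΣF_x, −ΣF_y) = (179.1, -204.9) N.
Magnitude = √((179.1)² + (-204.9)²) = 272.2 N; direction = atan2(-204.9, 179.1) = 311.2°.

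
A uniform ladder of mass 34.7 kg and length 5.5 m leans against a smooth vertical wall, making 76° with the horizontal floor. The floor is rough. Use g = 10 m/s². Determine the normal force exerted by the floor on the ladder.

N_floor ≈ 347 N

ΣF_y = 0: N_floor = 34.7×10 = 347 N.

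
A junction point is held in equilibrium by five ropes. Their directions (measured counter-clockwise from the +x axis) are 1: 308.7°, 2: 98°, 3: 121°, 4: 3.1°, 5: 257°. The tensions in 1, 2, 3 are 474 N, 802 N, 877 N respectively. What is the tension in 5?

T_5 ≈ 1240 N

Resolve: ΣF_x = 474 cos 308.7° + 802 cos 98° + 877 cos 121° + T_4 cos 3.1° + T_5 cos 257° = 0.
        ΣF_y = 474 sin 308.7° + 802 sin 98° + 877 sin 121° + T_4 sin 3.1° + T_5 sin 257° = 0.
The known terms sum to (-266.9, 1176) N, so 0.9985 T_4 − 0.2250 T_5 = 266.9 and 0.0541 T_4 − 0.9744 T_5 = -1176.
Solving simultaneously: T_4 = 546.1 N, T_5 = 1237 N.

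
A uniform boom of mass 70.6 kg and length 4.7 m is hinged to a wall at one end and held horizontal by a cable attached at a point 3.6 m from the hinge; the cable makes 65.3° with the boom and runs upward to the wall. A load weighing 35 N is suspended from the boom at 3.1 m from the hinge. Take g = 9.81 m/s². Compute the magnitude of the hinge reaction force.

Take torques about the hinge: T sin 65.3° · 3.6 = 70.6×9.81×2.35 + 35×3.1 = 1736.1 N·m.
So T = 1736.1 / (0.9085 × 3.6) = 530.81 N.
ΣF_x = 0: H_x = T cos 65.3° = 221.81 N.
ΣF_y = 0: H_y = (70.6×9.81 + 35) − T sin 65.3° = 727.59 − 482.24 = 245.34 N.
|H| = √(H_x² + H_y²) = √((221.81)² + (245.34)²) = 330.74 N.

|H| ≈ 331 N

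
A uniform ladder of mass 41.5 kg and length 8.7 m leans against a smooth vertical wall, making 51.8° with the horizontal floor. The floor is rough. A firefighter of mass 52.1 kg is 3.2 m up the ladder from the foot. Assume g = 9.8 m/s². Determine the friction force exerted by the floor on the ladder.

f ≈ 308 N

Torques about the foot: N_wall · 8.7 sin 51.8° = 41.5×9.8×4.35 cos 51.8° + 52.1×9.8×3.2 cos 51.8° → N_wall = 307.8 N.
ΣF_x = 0: f_floor = N_wall = 307.8 N.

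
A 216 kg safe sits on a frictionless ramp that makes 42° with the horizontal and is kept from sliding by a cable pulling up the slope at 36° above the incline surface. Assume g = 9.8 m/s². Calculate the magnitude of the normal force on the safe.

N ≈ 544 N

Take axes along and perpendicular to the incline. Weight components: W sin 42° = 1416 N down-slope, W cos 42° = 1573 N into the surface.
Along incline: T cos 36° = W sin 42° → T = 1751 N.
Perpendicular: N = W cos 42° − T sin 36° = 544 N.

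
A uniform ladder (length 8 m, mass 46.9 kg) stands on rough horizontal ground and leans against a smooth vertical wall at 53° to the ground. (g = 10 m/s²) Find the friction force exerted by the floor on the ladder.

f ≈ 177 N

Torques about the foot: N_wall · 8 sin 53° = 46.9×10×4 cos 53° → N_wall = 176.71 N.
ΣF_x = 0: f_floor = N_wall = 176.71 N.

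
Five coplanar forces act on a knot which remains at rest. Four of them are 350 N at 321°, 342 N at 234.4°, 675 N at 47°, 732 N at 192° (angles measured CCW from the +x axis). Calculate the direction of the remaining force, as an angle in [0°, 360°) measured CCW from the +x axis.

θ ≈ 40.6°

Sum the known components: ΣF_x = -182.7 N, ΣF_y = -156.9 N.
For equilibrium the remaining force must supply (−ΣF_x, −ΣF_y) = (182.7, 156.9) N.
Magnitude = √((182.7)² + (156.9)²) = 240.8 N; direction = atan2(156.9, 182.7) = 40.6°.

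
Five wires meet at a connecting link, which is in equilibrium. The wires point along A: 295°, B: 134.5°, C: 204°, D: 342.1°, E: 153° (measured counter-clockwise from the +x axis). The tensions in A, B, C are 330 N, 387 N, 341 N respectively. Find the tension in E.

Resolve: ΣF_x = 330 cos 295° + 387 cos 134.5° + 341 cos 204° + T_D cos 342.1° + T_E cos 153° = 0.
        ΣF_y = 330 sin 295° + 387 sin 134.5° + 341 sin 204° + T_D sin 342.1° + T_E sin 153° = 0.
The known terms sum to (-443.3, -161.8) N, so 0.9516 T_D − 0.8910 T_E = 443.3 and -0.3074 T_D + 0.4540 T_E = 161.8.
Solving simultaneously: T_D = 2184 N, T_E = 1835 N.

T_E ≈ 1830 N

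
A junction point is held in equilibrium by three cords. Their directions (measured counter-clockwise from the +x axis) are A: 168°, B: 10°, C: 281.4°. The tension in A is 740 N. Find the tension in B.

Resolve: ΣF_x = 740 cos 168° + T_B cos 10° + T_C cos 281.4° = 0.
        ΣF_y = 740 sin 168° + T_B sin 10° + T_C sin 281.4° = 0.
The known terms sum to (-723.8, 153.9) N, so 0.9848 T_B + 0.1977 T_C = 723.8 and 0.1736 T_B − 0.9803 T_C = -153.9.
Solving simultaneously: T_B = 679.3 N, T_C = 277.3 N.

T_B ≈ 679 N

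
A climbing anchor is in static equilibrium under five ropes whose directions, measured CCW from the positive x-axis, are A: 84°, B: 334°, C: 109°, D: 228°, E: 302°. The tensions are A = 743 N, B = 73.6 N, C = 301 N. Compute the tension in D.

Resolve: ΣF_x = 743 cos 84° + 73.6 cos 334° + 301 cos 109° + T_D cos 228° + T_E cos 302° = 0.
        ΣF_y = 743 sin 84° + 73.6 sin 334° + 301 sin 109° + T_D sin 228° + T_E sin 302° = 0.
The known terms sum to (45.82, 991.3) N, so -0.6691 T_D + 0.5299 T_E = -45.82 and -0.7431 T_D − 0.8480 T_E = -991.3.
Solving simultaneously: T_D = 586.9 N, T_E = 654.6 N.

T_D ≈ 587 N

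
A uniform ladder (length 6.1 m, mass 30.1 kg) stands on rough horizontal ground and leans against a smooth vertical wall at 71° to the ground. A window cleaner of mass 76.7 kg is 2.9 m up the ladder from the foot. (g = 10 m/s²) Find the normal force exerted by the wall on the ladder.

N_wall ≈ 177 N

Torques about the foot: N_wall · 6.1 sin 71° = 30.1×10×3.05 cos 71° + 76.7×10×2.9 cos 71° → N_wall = 177.38 N.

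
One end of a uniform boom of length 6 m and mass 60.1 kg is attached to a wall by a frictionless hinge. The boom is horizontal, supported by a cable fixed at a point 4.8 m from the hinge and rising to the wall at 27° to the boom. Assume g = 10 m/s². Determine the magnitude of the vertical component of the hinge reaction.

|H_y| ≈ 225 N

Take torques about the hinge: T sin 27° · 4.8 = 60.1×10×3 = 1803 N·m.
So T = 1803 / (0.4540 × 4.8) = 827.39 N.
ΣF_y = 0: H_y = (60.1×10) − T sin 27° = 601 − 375.62 = 225.38 N.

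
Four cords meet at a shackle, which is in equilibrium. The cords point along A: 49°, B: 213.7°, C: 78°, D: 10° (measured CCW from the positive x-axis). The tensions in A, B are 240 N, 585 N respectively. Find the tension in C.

T_C ≈ 90.7 N

Resolve: ΣF_x = 240 cos 49° + 585 cos 213.7° + T_C cos 78° + T_D cos 10° = 0.
        ΣF_y = 240 sin 49° + 585 sin 213.7° + T_C sin 78° + T_D sin 10° = 0.
The known terms sum to (-329.2, -143.5) N, so 0.2079 T_C + 0.9848 T_D = 329.2 and 0.9781 T_C + 0.1736 T_D = 143.5.
Solving simultaneously: T_C = 90.71 N, T_D = 315.2 N.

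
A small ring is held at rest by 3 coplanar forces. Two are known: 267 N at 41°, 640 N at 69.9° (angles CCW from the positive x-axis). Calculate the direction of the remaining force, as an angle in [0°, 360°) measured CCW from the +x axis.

θ ≈ 241°

Sum the known components: ΣF_x = 421.4 N, ΣF_y = 776.2 N.
For equilibrium the remaining force must supply (−ΣF_x, −ΣF_y) = (-421.4, -776.2) N.
Magnitude = √((-421.4)² + (-776.2)²) = 883.2 N; direction = atan2(-776.2, -421.4) = 241.5°.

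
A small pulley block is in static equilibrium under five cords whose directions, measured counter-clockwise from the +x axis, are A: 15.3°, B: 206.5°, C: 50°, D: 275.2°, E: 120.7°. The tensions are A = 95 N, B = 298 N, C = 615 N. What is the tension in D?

Resolve: ΣF_x = 95 cos 15.3° + 298 cos 206.5° + 615 cos 50° + T_D cos 275.2° + T_E cos 120.7° = 0.
        ΣF_y = 95 sin 15.3° + 298 sin 206.5° + 615 sin 50° + T_D sin 275.2° + T_E sin 120.7° = 0.
The known terms sum to (220.3, 363.2) N, so 0.0906 T_D − 0.5105 T_E = -220.3 and -0.9959 T_D + 0.8599 T_E = -363.2.
Solving simultaneously: T_D = 870.7 N, T_E = 586 N.

T_D ≈ 871 N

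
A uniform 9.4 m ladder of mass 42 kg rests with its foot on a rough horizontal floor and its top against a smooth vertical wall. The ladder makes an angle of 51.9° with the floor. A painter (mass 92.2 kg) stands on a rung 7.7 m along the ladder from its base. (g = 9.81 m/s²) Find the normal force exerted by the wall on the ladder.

Torques about the foot: N_wall · 9.4 sin 51.9° = 42×9.81×4.7 cos 51.9° + 92.2×9.81×7.7 cos 51.9° → N_wall = 742.48 N.

N_wall ≈ 742 N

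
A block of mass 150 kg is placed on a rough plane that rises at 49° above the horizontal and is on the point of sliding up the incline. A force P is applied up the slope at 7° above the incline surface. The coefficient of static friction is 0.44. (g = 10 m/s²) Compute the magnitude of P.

On the verge of sliding up the incline, friction equals μN and acts down the slope.
Perpendicular: N + P sin 7° = W cos 49° = 984.1 N.
Along incline: P cos 7° = W sin 49° + μN  with W sin 49° = 1132 N.
Solving the pair for P and N: P = 1496 N, N = 801.8 N (and f = μN = 352.8 N).

P ≈ 1500 N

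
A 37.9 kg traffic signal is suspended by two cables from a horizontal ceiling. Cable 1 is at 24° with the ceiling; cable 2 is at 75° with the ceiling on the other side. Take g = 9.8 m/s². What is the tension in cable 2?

T_2 ≈ 344 N

Weight W = 37.9 × 9.8 = 371.4 N acts straight down.
Horizontal: T_1 cos 24° = T_2 cos 75°  →  T_1 = 0.2833 T_2.
Vertical: T_1 sin 24° + T_2 sin 75° = 371.4.
Substituting the horizontal relation into the vertical equation gives 1.081 T_2 = 371.4, so T_2 = 343.5 N.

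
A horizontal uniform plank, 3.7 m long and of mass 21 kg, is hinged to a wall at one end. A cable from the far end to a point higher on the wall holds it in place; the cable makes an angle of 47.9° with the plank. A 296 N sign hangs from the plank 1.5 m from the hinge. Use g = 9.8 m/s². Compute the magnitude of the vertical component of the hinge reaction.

Take torques about the hinge: T sin 47.9° · 3.7 = 21×9.8×1.85 + 296×1.5 = 824.73 N·m.
So T = 824.73 / (0.7420 × 3.7) = 300.41 N.
ΣF_y = 0: H_y = (21×9.8 + 296) − T sin 47.9° = 501.8 − 222.9 = 278.9 N.

|H_y| ≈ 279 N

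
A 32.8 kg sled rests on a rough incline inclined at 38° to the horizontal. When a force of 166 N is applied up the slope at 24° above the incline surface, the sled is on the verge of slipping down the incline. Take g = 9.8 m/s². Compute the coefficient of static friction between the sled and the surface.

μ ≈ 0.249

On the verge of sliding down the incline, friction is at its maximum μN and acts up the slope.
Perpendicular to incline: N = W cos 38° − P sin 24° = 253.3 − 67.52 = 185.8 N.
Along incline: P cos 24° + μN = W sin 38° → μ = (W sin 38° − P cos 24°) / N = 0.2489.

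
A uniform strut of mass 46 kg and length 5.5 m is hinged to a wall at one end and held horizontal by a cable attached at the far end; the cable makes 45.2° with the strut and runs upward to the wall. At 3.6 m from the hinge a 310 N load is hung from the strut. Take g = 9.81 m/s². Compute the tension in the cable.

T ≈ 604 N

Take torques about the hinge: T sin 45.2° · 5.5 = 46×9.81×2.75 + 310×3.6 = 2357 N·m.
So T = 2357 / (0.7096 × 5.5) = 603.94 N.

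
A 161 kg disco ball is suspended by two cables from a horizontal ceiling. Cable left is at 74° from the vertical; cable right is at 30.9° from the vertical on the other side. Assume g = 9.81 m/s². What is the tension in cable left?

T_left ≈ 839 N

Angles from the horizontal: cable left is 90° − 74° = 16°, cable right is 90° − 30.9° = 59.1°.
Weight W = 161 × 9.81 = 1579 N acts straight down.
Horizontal: T_left cos 16° = T_right cos 59.1°  →  T_right = 1.872 T_left.
Vertical: T_left sin 16° + T_right sin 59.1° = 1579.
Substituting the horizontal relation into the vertical equation gives 1.882 T_left = 1579, so T_left = 839.3 N.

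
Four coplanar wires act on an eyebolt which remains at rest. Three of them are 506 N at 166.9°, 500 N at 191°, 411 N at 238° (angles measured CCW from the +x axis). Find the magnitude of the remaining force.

Sum the known components: ΣF_x = -1201 N, ΣF_y = -329.3 N.
For equilibrium the remaining force must supply (−ΣF_x, −ΣF_y) = (1201, 329.3) N.
Magnitude = √((1201)² + (329.3)²) = 1246 N; direction = atan2(329.3, 1201) = 15.3°.

F ≈ 1250 N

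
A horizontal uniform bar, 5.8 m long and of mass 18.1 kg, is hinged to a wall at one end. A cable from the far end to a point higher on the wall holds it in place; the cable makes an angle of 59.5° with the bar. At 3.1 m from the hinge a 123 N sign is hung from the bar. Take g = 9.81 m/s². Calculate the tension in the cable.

Take torques about the hinge: T sin 59.5° · 5.8 = 18.1×9.81×2.9 + 123×3.1 = 896.23 N·m.
So T = 896.23 / (0.8616 × 5.8) = 179.34 N.

T ≈ 179 N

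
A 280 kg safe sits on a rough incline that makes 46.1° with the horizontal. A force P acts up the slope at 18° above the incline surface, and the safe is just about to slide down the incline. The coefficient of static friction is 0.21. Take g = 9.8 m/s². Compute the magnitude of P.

On the verge of sliding down the incline, friction equals μN and acts up the slope.
Perpendicular: N + P sin 18° = W cos 46.1° = 1903 N.
Along incline: P cos 18° + μN = W sin 46.1° with W sin 46.1° = 1977 N.
Solving the pair for P and N: P = 1780 N, N = 1353 N (and f = μN = 284 N).

P ≈ 1780 N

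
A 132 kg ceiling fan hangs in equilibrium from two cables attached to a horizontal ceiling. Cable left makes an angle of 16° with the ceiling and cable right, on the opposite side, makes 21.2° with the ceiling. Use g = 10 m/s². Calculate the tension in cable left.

T_left ≈ 2040 N

Weight W = 132 × 10 = 1320 N acts straight down.
Horizontal: T_left cos 16° = T_right cos 21.2°  →  T_right = 1.031 T_left.
Vertical: T_left sin 16° + T_right sin 21.2° = 1320.
Substituting the horizontal relation into the vertical equation gives 0.6485 T_left = 1320, so T_left = 2036 N.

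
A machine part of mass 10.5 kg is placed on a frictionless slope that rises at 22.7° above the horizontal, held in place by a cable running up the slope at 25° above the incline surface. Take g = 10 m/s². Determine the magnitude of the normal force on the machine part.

Take axes along and perpendicular to the incline. Weight components: W sin 22.7° = 40.52 N down-slope, W cos 22.7° = 96.87 N into the surface.
Along incline: T cos 25° = W sin 22.7° → T = 44.71 N.
Perpendicular: N = W cos 22.7° − T sin 25° = 77.97 N.

N ≈ 78 N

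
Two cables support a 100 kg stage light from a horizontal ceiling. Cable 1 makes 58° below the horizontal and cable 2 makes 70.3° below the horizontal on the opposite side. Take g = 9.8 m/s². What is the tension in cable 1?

T_1 ≈ 421 N

Weight W = 100 × 9.8 = 980 N acts straight down.
Horizontal: T_1 cos 58° = T_2 cos 70.3°  →  T_2 = 1.572 T_1.
Vertical: T_1 sin 58° + T_2 sin 70.3° = 980.
Substituting the horizontal relation into the vertical equation gives 2.328 T_1 = 980, so T_1 = 421 N.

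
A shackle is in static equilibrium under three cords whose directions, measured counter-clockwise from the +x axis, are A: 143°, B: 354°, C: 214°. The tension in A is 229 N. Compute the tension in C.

T_C ≈ 183 N

Resolve: ΣF_x = 229 cos 143° + T_B cos 354° + T_C cos 214° = 0.
        ΣF_y = 229 sin 143° + T_B sin 354° + T_C sin 214° = 0.
The known terms sum to (-182.9, 137.8) N, so 0.9945 T_B − 0.8290 T_C = 182.9 and -0.1045 T_B − 0.5592 T_C = -137.8.
Solving simultaneously: T_B = 336.9 N, T_C = 183.5 N.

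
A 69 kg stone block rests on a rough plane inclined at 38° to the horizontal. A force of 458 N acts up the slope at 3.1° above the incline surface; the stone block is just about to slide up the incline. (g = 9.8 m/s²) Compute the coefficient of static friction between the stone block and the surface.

μ ≈ 0.0807

On the verge of sliding up the incline, friction is at its maximum μN and acts down the slope.
Perpendicular to incline: N = W cos 38° − P sin 3.1° = 532.9 − 24.77 = 508.1 N.
Along incline: P cos 3.1° − μN = W sin 38° → μ = −(W sin 38° − P cos 3.1°) / N = 0.08073.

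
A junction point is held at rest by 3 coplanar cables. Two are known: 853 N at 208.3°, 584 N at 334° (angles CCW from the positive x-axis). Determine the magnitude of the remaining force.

F ≈ 698 N

Sum the known components: ΣF_x = -226.2 N, ΣF_y = -660.4 N.
For equilibrium the remaining force must supply (−ΣF_x, −ΣF_y) = (226.2, 660.4) N.
Magnitude = √((226.2)² + (660.4)²) = 698.1 N; direction = atan2(660.4, 226.2) = 71.1°.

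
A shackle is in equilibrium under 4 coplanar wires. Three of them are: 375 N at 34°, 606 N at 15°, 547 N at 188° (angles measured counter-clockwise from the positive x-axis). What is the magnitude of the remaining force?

F ≈ 458 N

Sum the known components: ΣF_x = 354.6 N, ΣF_y = 290.4 N.
For equilibrium the remaining force must supply (−ΣF_x, −ΣF_y) = (-354.6, -290.4) N.
Magnitude = √((-354.6)² + (-290.4)²) = 458.3 N; direction = atan2(-290.4, -354.6) = 219.3°.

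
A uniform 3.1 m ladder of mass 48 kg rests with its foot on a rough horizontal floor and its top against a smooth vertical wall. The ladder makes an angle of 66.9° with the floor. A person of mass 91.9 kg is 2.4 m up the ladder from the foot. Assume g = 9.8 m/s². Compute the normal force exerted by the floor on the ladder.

ΣF_y = 0: N_floor = 48×9.8 + 91.9×9.8 = 1371 N.

N_floor ≈ 1370 N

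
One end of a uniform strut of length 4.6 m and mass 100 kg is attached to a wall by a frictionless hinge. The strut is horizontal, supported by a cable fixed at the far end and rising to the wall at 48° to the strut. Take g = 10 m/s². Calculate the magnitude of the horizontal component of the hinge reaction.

Take torques about the hinge: T sin 48° · 4.6 = 100×10×2.3 = 2300 N·m.
So T = 2300 / (0.7431 × 4.6) = 672.82 N.
ΣF_x = 0: H_x = T cos 48° = 450.2 N.

H_x ≈ 450 N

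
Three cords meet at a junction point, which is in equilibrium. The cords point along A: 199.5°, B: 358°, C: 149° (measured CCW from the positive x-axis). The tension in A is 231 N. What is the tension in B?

T_B ≈ 368 N

Resolve: ΣF_x = 231 cos 199.5° + T_B cos 358° + T_C cos 149° = 0.
        ΣF_y = 231 sin 199.5° + T_B sin 358° + T_C sin 149° = 0.
The known terms sum to (-217.8, -77.11) N, so 0.9994 T_B − 0.8572 T_C = 217.8 and -0.0349 T_B + 0.5150 T_C = 77.11.
Solving simultaneously: T_B = 367.7 N, T_C = 174.6 N.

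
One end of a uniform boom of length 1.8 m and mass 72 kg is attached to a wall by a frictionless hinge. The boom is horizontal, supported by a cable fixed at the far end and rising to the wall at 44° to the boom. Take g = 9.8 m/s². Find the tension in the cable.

T ≈ 508 N

Take torques about the hinge: T sin 44° · 1.8 = 72×9.8×0.9 = 635.04 N·m.
So T = 635.04 / (0.6947 × 1.8) = 507.88 N.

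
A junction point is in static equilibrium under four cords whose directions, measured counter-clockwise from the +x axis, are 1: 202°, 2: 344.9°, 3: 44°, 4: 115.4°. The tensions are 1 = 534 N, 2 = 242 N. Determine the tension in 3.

T_3 ≈ 368 N

Resolve: ΣF_x = 534 cos 202° + 242 cos 344.9° + T_3 cos 44° + T_4 cos 115.4° = 0.
        ΣF_y = 534 sin 202° + 242 sin 344.9° + T_3 sin 44° + T_4 sin 115.4° = 0.
The known terms sum to (-261.5, -263.1) N, so 0.7193 T_3 − 0.4289 T_4 = 261.5 and 0.6947 T_3 + 0.9033 T_4 = 263.1.
Solving simultaneously: T_3 = 368.3 N, T_4 = 8.031 N.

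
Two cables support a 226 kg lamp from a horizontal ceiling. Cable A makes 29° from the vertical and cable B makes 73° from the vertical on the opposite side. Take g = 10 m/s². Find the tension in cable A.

T_A ≈ 2210 N

Angles from the horizontal: cable A is 90° − 29° = 61°, cable B is 90° − 73° = 17°.
Weight W = 226 × 10 = 2260 N acts straight down.
Horizontal: T_A cos 61° = T_B cos 17°  →  T_B = 0.507 T_A.
Vertical: T_A sin 61° + T_B sin 17° = 2260.
Substituting the horizontal relation into the vertical equation gives 1.023 T_A = 2260, so T_A = 2210 N.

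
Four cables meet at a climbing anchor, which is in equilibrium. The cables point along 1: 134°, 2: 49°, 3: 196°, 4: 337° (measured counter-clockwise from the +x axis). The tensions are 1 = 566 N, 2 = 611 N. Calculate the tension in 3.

T_3 ≈ 1270 N

Resolve: ΣF_x = 566 cos 134° + 611 cos 49° + T_3 cos 196° + T_4 cos 337° = 0.
        ΣF_y = 566 sin 134° + 611 sin 49° + T_3 sin 196° + T_4 sin 337° = 0.
The known terms sum to (7.675, 868.3) N, so -0.9613 T_3 + 0.9205 T_4 = -7.675 and -0.2756 T_3 − 0.3907 T_4 = -868.3.
Solving simultaneously: T_3 = 1275 N, T_4 = 1323 N.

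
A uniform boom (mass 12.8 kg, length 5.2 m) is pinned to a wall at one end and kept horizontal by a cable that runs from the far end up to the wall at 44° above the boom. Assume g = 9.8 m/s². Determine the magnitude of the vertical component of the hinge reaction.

|H_y| ≈ 62.7 N

Take torques about the hinge: T sin 44° · 5.2 = 12.8×9.8×2.6 = 326.14 N·m.
So T = 326.14 / (0.6947 × 5.2) = 90.289 N.
ΣF_y = 0: H_y = (12.8×9.8) − T sin 44° = 125.44 − 62.72 = 62.72 N.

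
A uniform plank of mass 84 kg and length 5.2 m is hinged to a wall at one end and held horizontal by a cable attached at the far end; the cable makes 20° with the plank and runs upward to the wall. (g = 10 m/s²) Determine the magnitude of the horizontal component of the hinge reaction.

H_x ≈ 1150 N

Take torques about the hinge: T sin 20° · 5.2 = 84×10×2.6 = 2184 N·m.
So T = 2184 / (0.3420 × 5.2) = 1228 N.
ΣF_x = 0: H_x = T cos 20° = 1153.9 N.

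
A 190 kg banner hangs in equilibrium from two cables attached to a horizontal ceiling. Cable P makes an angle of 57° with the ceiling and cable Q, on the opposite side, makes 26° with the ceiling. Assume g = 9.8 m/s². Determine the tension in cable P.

T_P ≈ 1690 N

Weight W = 190 × 9.8 = 1862 N acts straight down.
Horizontal: T_P cos 57° = T_Q cos 26°  →  T_Q = 0.606 T_P.
Vertical: T_P sin 57° + T_Q sin 26° = 1862.
Substituting the horizontal relation into the vertical equation gives 1.104 T_P = 1862, so T_P = 1686 N.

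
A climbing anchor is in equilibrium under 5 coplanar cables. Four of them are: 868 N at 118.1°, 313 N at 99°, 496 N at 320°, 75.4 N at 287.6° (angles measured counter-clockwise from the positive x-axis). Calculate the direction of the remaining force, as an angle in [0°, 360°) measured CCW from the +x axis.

Sum the known components: ΣF_x = -55.05 N, ΣF_y = 684.1 N.
For equilibrium the remaining force must supply (−ΣF_x, −ΣF_y) = (55.05, -684.1) N.
Magnitude = √((55.05)² + (-684.1)²) = 686.4 N; direction = atan2(-684.1, 55.05) = 274.6°.

θ ≈ 275°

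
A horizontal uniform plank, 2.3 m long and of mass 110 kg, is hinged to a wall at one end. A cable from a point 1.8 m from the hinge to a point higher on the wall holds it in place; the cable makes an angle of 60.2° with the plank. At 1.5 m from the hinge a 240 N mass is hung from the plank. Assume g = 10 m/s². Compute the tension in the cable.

T ≈ 1040 N

Take torques about the hinge: T sin 60.2° · 1.8 = 110×10×1.15 + 240×1.5 = 1625 N·m.
So T = 1625 / (0.8678 × 1.8) = 1040.3 N.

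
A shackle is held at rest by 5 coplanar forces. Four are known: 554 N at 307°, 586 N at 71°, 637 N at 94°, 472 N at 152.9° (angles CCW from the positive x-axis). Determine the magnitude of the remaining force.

F ≈ 964 N

Sum the known components: ΣF_x = 59.57 N, ΣF_y = 962.1 N.
For equilibrium the remaining force must supply (−ΣF_x, −ΣF_y) = (-59.57, -962.1) N.
Magnitude = √((-59.57)² + (-962.1)²) = 963.9 N; direction = atan2(-962.1, -59.57) = 266.5°.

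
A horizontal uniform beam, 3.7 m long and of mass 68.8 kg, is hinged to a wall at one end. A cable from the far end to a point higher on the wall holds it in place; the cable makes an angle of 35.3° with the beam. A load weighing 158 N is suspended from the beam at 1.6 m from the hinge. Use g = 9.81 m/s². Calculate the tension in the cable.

T ≈ 702 N

Take torques about the hinge: T sin 35.3° · 3.7 = 68.8×9.81×1.85 + 158×1.6 = 1501.4 N·m.
So T = 1501.4 / (0.5779 × 3.7) = 702.23 N.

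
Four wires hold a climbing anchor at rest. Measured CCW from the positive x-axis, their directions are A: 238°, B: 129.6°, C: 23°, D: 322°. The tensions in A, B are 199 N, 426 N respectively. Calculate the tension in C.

T_C ≈ 122 N

Resolve: ΣF_x = 199 cos 238° + 426 cos 129.6° + T_C cos 23° + T_D cos 322° = 0.
        ΣF_y = 199 sin 238° + 426 sin 129.6° + T_C sin 23° + T_D sin 322° = 0.
The known terms sum to (-377, 159.5) N, so 0.9205 T_C + 0.7880 T_D = 377 and 0.3907 T_C − 0.6157 T_D = -159.5.
Solving simultaneously: T_C = 121.7 N, T_D = 336.3 N.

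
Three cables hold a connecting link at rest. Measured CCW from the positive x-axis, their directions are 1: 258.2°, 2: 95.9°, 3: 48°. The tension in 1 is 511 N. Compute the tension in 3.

T_3 ≈ 209 N

Resolve: ΣF_x = 511 cos 258.2° + T_2 cos 95.9° + T_3 cos 48° = 0.
        ΣF_y = 511 sin 258.2° + T_2 sin 95.9° + T_3 sin 48° = 0.
The known terms sum to (-104.5, -500.2) N, so -0.1028 T_2 + 0.6691 T_3 = 104.5 and 0.9947 T_2 + 0.7431 T_3 = 500.2.
Solving simultaneously: T_2 = 346.4 N, T_3 = 209.4 N.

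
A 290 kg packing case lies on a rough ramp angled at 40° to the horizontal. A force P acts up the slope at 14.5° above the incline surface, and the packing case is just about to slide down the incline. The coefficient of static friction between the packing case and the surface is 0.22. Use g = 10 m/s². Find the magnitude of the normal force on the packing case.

N ≈ 1840 N

On the verge of sliding down the incline, friction equals μN and acts up the slope.
Perpendicular: N + P sin 14.5° = W cos 40° = 2222 N.
Along incline: P cos 14.5° + μN = W sin 40° with W sin 40° = 1864 N.
Solving the pair for P and N: P = 1506 N, N = 1844 N (and f = μN = 405.8 N).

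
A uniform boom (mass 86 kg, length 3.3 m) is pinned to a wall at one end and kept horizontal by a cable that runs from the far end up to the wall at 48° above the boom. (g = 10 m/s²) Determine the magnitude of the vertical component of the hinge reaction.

Take torques about the hinge: T sin 48° · 3.3 = 86×10×1.65 = 1419 N·m.
So T = 1419 / (0.7431 × 3.3) = 578.62 N.
ΣF_y = 0: H_y = (86×10) − T sin 48° = 860 − 430 = 430 N.

|H_y| ≈ 430 N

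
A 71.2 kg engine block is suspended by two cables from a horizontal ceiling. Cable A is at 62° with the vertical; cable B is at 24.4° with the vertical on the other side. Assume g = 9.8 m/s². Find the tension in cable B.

T_B ≈ 617 N

Angles from the horizontal: cable A is 90° − 62° = 28°, cable B is 90° − 24.4° = 65.6°.
Weight W = 71.2 × 9.8 = 697.8 N acts straight down.
Horizontal: T_A cos 28° = T_B cos 65.6°  →  T_A = 0.4679 T_B.
Vertical: T_A sin 28° + T_B sin 65.6° = 697.8.
Substituting the horizontal relation into the vertical equation gives 1.13 T_B = 697.8, so T_B = 617.3 N.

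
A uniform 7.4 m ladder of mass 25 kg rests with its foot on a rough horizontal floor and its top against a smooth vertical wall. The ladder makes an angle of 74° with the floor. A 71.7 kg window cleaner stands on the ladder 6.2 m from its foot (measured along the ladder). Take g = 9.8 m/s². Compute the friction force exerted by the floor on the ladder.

f ≈ 204 N

Torques about the foot: N_wall · 7.4 sin 74° = 25×9.8×3.7 cos 74° + 71.7×9.8×6.2 cos 74° → N_wall = 203.94 N.
ΣF_x = 0: f_floor = N_wall = 203.94 N.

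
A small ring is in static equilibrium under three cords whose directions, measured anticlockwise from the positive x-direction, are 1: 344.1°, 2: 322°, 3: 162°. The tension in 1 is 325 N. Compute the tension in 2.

T_2 ≈ 34.8 N

Resolve: ΣF_x = 325 cos 344.1° + T_2 cos 322° + T_3 cos 162° = 0.
        ΣF_y = 325 sin 344.1° + T_2 sin 322° + T_3 sin 162° = 0.
The known terms sum to (312.6, -89.04) N, so 0.7880 T_2 − 0.9511 T_3 = -312.6 and -0.6157 T_2 + 0.3090 T_3 = 89.04.
Solving simultaneously: T_2 = 34.82 N, T_3 = 357.5 N.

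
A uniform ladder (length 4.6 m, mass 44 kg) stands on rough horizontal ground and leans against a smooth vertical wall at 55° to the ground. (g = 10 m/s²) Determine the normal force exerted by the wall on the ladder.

N_wall ≈ 154 N

Torques about the foot: N_wall · 4.6 sin 55° = 44×10×2.3 cos 55° → N_wall = 154.05 N.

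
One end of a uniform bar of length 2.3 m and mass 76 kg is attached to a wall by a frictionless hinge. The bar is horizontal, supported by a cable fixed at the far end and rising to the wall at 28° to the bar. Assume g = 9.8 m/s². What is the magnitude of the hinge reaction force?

|H| ≈ 793 N

Take torques about the hinge: T sin 28° · 2.3 = 76×9.8×1.15 = 856.52 N·m.
So T = 856.52 / (0.4695 × 2.3) = 793.23 N.
ΣF_x = 0: H_x = T cos 28° = 700.38 N.
ΣF_y = 0: H_y = (76×9.8) − T sin 28° = 744.8 − 372.4 = 372.4 N.
|H| = √(H_x² + H_y²) = √((700.38)² + (372.4)²) = 793.23 N.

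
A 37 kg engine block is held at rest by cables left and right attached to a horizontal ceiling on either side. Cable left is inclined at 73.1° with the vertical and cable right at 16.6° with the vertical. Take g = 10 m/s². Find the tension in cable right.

T_right ≈ 354 N

Angles from the horizontal: cable left is 90° − 73.1° = 16.9°, cable right is 90° − 16.6° = 73.4°.
Weight W = 37 × 10 = 370 N acts straight down.
Horizontal: T_left cos 16.9° = T_right cos 73.4°  →  T_left = 0.2986 T_right.
Vertical: T_left sin 16.9° + T_right sin 73.4° = 370.
Substituting the horizontal relation into the vertical equation gives 1.045 T_right = 370, so T_right = 354 N.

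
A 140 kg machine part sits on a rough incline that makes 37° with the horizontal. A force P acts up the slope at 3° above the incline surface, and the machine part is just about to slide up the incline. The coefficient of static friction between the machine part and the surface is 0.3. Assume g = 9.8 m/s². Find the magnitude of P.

P ≈ 1140 N

On the verge of sliding up the incline, friction equals μN and acts down the slope.
Perpendicular: N + P sin 3° = W cos 37° = 1096 N.
Along incline: P cos 3° = W sin 37° + μN  with W sin 37° = 825.7 N.
Solving the pair for P and N: P = 1138 N, N = 1036 N (and f = μN = 310.8 N).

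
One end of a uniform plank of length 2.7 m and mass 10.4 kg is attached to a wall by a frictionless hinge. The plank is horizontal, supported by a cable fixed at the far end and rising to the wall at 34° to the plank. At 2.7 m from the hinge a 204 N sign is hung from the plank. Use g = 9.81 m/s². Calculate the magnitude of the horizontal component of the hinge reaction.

Take torques about the hinge: T sin 34° · 2.7 = 10.4×9.81×1.35 + 204×2.7 = 688.53 N·m.
So T = 688.53 / (0.5592 × 2.7) = 456.04 N.
ΣF_x = 0: H_x = T cos 34° = 378.07 N.

H_x ≈ 378 N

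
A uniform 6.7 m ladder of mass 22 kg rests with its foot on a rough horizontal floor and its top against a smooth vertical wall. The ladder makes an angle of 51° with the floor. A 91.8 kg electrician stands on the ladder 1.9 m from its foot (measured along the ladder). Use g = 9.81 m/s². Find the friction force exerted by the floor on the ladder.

f ≈ 294 N

Torques about the foot: N_wall · 6.7 sin 51° = 22×9.81×3.35 cos 51° + 91.8×9.81×1.9 cos 51° → N_wall = 294.19 N.
ΣF_x = 0: f_floor = N_wall = 294.19 N.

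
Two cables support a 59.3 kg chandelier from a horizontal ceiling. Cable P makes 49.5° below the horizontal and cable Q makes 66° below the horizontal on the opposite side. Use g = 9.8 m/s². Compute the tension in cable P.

Weight W = 59.3 × 9.8 = 581.1 N acts straight down.
Horizontal: T_P cos 49.5° = T_Q cos 66°  →  T_Q = 1.597 T_P.
Vertical: T_P sin 49.5° + T_Q sin 66° = 581.1.
Substituting the horizontal relation into the vertical equation gives 2.219 T_P = 581.1, so T_P = 261.9 N.

T_P ≈ 262 N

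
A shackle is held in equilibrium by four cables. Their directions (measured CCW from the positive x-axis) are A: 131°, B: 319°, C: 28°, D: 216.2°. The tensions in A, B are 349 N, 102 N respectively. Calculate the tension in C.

T_C ≈ 1740 N

Resolve: ΣF_x = 349 cos 131° + 102 cos 319° + T_C cos 28° + T_D cos 216.2° = 0.
        ΣF_y = 349 sin 131° + 102 sin 319° + T_C sin 28° + T_D sin 216.2° = 0.
The known terms sum to (-152, 196.5) N, so 0.8829 T_C − 0.8070 T_D = 152 and 0.4695 T_C − 0.5906 T_D = -196.5.
Solving simultaneously: T_C = 1741 N, T_D = 1717 N.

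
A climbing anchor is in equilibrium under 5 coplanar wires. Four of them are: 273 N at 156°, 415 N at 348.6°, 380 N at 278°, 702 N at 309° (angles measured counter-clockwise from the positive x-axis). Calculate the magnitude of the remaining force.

F ≈ 1110 N

Sum the known components: ΣF_x = 652.1 N, ΣF_y = -892.8 N.
For equilibrium the remaining force must supply (−ΣF_x, −ΣF_y) = (-652.1, 892.8) N.
Magnitude = √((-652.1)² + (892.8)²) = 1106 N; direction = atan2(892.8, -652.1) = 126.1°.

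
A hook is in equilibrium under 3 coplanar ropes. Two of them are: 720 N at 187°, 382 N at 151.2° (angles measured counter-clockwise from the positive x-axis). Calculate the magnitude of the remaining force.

F ≈ 1050 N

Sum the known components: ΣF_x = -1049 N, ΣF_y = 96.28 N.
For equilibrium the remaining force must supply (−ΣF_x, −ΣF_y) = (1049, -96.28) N.
Magnitude = √((1049)² + (-96.28)²) = 1054 N; direction = atan2(-96.28, 1049) = 354.8°.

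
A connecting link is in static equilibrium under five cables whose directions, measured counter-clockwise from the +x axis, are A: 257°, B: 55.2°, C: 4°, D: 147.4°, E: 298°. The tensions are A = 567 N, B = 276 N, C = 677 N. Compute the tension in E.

Resolve: ΣF_x = 567 cos 257° + 276 cos 55.2° + 677 cos 4° + T_D cos 147.4° + T_E cos 298° = 0.
        ΣF_y = 567 sin 257° + 276 sin 55.2° + 677 sin 4° + T_D sin 147.4° + T_E sin 298° = 0.
The known terms sum to (705.3, -278.6) N, so -0.8425 T_D + 0.4695 T_E = -705.3 and 0.5388 T_D − 0.8829 T_E = 278.6.
Solving simultaneously: T_D = 1002 N, T_E = 296 N.

T_E ≈ 296 N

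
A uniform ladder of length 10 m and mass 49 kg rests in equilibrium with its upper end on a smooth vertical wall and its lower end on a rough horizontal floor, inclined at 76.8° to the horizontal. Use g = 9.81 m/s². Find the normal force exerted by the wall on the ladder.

N_wall ≈ 56.4 N

Torques about the foot: N_wall · 10 sin 76.8° = 49×9.81×5 cos 76.8° → N_wall = 56.372 N.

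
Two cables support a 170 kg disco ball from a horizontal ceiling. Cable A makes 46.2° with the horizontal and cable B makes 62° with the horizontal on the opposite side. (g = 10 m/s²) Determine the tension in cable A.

Weight W = 170 × 10 = 1700 N acts straight down.
Horizontal: T_A cos 46.2° = T_B cos 62°  →  T_B = 1.474 T_A.
Vertical: T_A sin 46.2° + T_B sin 62° = 1700.
Substituting the horizontal relation into the vertical equation gives 2.023 T_A = 1700, so T_A = 840.1 N.

T_A ≈ 840 N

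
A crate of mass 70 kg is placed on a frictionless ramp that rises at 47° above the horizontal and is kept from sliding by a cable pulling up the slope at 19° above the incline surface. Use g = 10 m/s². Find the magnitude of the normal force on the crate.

N ≈ 301 N

Take axes along and perpendicular to the incline. Weight components: W sin 47° = 511.9 N down-slope, W cos 47° = 477.4 N into the surface.
Along incline: T cos 19° = W sin 47° → T = 541.4 N.
Perpendicular: N = W cos 47° − T sin 19° = 301.1 N.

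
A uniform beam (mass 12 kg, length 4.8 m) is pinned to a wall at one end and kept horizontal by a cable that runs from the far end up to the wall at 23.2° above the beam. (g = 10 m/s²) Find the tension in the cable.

Take torques about the hinge: T sin 23.2° · 4.8 = 12×10×2.4 = 288 N·m.
So T = 288 / (0.3939 × 4.8) = 152.31 N.

T ≈ 152 N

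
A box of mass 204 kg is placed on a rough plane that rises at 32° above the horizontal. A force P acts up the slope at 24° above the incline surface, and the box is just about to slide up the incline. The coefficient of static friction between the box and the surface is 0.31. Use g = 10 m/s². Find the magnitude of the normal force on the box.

N ≈ 1100 N

On the verge of sliding up the incline, friction equals μN and acts down the slope.
Perpendicular: N + P sin 24° = W cos 32° = 1730 N.
Along incline: P cos 24° = W sin 32° + μN  with W sin 32° = 1081 N.
Solving the pair for P and N: P = 1556 N, N = 1097 N (and f = μN = 340.2 N).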